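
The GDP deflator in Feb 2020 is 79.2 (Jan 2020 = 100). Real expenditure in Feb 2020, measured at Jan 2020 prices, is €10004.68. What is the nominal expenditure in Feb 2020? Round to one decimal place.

Nominal = Real × (Index/100) = 10004.68 × (79.2/100)
        = 10004.68 × 0.792 = 7923.7066

7923.7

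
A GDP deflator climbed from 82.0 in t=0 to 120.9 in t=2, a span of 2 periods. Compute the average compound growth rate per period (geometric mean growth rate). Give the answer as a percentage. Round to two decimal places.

Growth factor = (120.9/82.0)^(1/2) = (1.474390)^(1/2) = 1.214245
Growth rate = 1.214245 − 1 = 0.214245 = 21.4245%

21.42%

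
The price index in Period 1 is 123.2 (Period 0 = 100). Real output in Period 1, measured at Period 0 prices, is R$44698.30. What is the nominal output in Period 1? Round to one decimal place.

55068.3

Nominal = Real × (Index/100) = 44698.30 × (123.2/100)
        = 44698.30 × 1.232 = 55068.3056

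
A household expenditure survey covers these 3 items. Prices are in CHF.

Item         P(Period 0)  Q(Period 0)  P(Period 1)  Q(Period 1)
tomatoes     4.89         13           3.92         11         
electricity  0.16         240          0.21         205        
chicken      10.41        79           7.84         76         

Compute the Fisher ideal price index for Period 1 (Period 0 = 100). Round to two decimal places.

Laspeyres component (base-period weights):
ΣP(Period 1)Q(Period 0) = 3.92×13 + 0.21×240 + 7.84×79 = 50.96 + 50.4 + 619.36 = 720.72
ΣP(Period 0)Q(Period 0) = 4.89×13 + 0.16×240 + 10.41×79 = 63.57 + 38.4 + 822.39 = 924.36
L = 720.72 / 924.36 × 100 = 77.9696
Paasche component (current-period weights):
ΣP(Period 1)Q(Period 1) = 3.92×11 + 0.21×205 + 7.84×76 = 43.12 + 43.05 + 595.84 = 682.01
ΣP(Period 0)Q(Period 1) = 4.89×11 + 0.16×205 + 10.41×76 = 53.79 + 32.8 + 791.16 = 877.75
P = 682.01 / 877.75 × 100 = 77.6998
Fisher = √(L × P) = √(77.9696 × 77.6998) = 77.8346

77.83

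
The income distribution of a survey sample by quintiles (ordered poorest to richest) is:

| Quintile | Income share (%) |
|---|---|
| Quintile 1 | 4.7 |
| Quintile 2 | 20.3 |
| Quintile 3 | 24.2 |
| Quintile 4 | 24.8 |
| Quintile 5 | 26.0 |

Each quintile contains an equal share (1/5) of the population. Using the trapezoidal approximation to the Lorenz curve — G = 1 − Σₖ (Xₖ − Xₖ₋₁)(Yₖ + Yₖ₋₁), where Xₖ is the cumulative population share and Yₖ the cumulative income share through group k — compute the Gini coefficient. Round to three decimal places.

Cumulative income shares Yₖ: 0.0470, 0.2500, 0.4920, 0.7400, 1.0000
Σ (Xₖ−Xₖ₋₁)(Yₖ+Yₖ₋₁) = (1/5)(0.0470+0.0000) + (1/5)(0.2500+0.0470) + (1/5)(0.4920+0.2500) + (1/5)(0.7400+0.4920) + (1/5)(1.0000+0.7400)
  = 0.0094 + 0.0594 + 0.1484 + 0.2464 + 0.3480 = 0.8116
G = 1 − 0.8116 = 0.1884

0.188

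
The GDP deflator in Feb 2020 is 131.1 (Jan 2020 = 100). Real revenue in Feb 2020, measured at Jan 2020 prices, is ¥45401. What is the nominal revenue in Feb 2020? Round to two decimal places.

Nominal = Real × (Index/100) = 45401 × (131.1/100)
        = 45401 × 1.311 = 59520.7110

59520.71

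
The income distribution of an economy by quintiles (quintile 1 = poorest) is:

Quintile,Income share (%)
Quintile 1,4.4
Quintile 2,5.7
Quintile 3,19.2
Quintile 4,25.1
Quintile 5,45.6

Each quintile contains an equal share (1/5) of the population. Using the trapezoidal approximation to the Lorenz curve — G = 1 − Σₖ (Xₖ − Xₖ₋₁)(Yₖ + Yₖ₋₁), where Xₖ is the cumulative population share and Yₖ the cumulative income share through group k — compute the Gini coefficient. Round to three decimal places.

0.407

Cumulative income shares Yₖ: 0.0440, 0.1010, 0.2930, 0.5440, 1.0000
Σ (Xₖ−Xₖ₋₁)(Yₖ+Yₖ₋₁) = (1/5)(0.0440+0.0000) + (1/5)(0.1010+0.0440) + (1/5)(0.2930+0.1010) + (1/5)(0.5440+0.2930) + (1/5)(1.0000+0.5440)
  = 0.0088 + 0.0290 + 0.0788 + 0.1674 + 0.3088 = 0.5928
G = 1 − 0.5928 = 0.4072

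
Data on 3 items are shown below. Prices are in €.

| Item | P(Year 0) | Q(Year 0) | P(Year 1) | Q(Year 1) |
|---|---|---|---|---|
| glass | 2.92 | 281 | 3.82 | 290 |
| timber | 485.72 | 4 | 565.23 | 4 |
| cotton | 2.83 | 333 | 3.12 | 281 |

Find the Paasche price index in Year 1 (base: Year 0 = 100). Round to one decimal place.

Paasche price index uses current-period quantities as weights.
ΣP(Year 1)·Q(Year 1) = 3.82×290 + 565.23×4 + 3.12×281 = 1107.8 + 2260.92 + 876.72 = 4245.44
ΣP(Year 0)·Q(Year 1) = 2.92×290 + 485.72×4 + 2.83×281 = 846.8 + 1942.88 + 795.23 = 3584.91
Index = 4245.44 / 3584.91 × 100 = 118.4253

118.4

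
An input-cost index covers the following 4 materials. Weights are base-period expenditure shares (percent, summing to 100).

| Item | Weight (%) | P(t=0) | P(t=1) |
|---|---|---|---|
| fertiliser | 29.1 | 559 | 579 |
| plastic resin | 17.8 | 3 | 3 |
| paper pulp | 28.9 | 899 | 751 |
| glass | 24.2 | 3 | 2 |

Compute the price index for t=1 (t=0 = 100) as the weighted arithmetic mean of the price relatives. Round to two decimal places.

88.22

fertiliser: 29.1 × (579/559) = 29.1 × 1.035778 = 30.1411
plastic resin: 17.8 × (3/3) = 17.8 × 1.000000 = 17.8000
paper pulp: 28.9 × (751/899) = 28.9 × 0.835373 = 24.1423
glass: 24.2 × (2/3) = 24.2 × 0.666667 = 16.1333
Index = Σ wᵢ·(p₁ᵢ/p₀ᵢ) = 30.1411 + 17.8000 + 24.1423 + 16.1333 = 88.2167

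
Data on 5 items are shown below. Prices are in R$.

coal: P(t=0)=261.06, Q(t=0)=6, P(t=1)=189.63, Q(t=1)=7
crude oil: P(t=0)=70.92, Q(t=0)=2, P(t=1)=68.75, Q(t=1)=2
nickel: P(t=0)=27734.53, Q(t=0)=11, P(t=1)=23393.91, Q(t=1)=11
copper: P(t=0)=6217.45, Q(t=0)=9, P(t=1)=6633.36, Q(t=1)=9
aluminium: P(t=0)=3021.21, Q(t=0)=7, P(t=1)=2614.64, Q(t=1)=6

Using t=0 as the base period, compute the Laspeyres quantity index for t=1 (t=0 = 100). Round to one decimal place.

Laspeyres quantity index uses base-period prices as weights.
ΣP(t=0)·Q(t=1) = 261.06×7 + 70.92×2 + 27734.53×11 + 6217.45×9 + 3021.21×6 = 1827.42 + 141.84 + 305079.83 + 55957.05 + 18127.26 = 381133.4
ΣP(t=0)·Q(t=0) = 261.06×6 + 70.92×2 + 27734.53×11 + 6217.45×9 + 3021.21×7 = 1566.36 + 141.84 + 305079.83 + 55957.05 + 21148.47 = 383893.55
Index = 381133.4 / 383893.55 × 100 = 99.2810

99.3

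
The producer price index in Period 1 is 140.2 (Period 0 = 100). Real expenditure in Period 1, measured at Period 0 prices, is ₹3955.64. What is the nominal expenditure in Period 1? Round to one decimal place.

5545.8

Nominal = Real × (Index/100) = 3955.64 × (140.2/100)
        = 3955.64 × 1.402 = 5545.8073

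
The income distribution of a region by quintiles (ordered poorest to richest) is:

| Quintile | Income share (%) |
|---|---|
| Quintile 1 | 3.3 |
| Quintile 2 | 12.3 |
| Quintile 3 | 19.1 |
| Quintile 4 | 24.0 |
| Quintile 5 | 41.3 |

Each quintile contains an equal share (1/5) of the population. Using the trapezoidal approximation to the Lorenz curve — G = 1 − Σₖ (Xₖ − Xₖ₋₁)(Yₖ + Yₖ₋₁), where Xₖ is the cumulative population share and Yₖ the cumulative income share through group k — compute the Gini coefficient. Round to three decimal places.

0.351

Cumulative income shares Yₖ: 0.0330, 0.1560, 0.3470, 0.5870, 1.0000
Σ (Xₖ−Xₖ₋₁)(Yₖ+Yₖ₋₁) = (1/5)(0.0330+0.0000) + (1/5)(0.1560+0.0330) + (1/5)(0.3470+0.1560) + (1/5)(0.5870+0.3470) + (1/5)(1.0000+0.5870)
  = 0.0066 + 0.0378 + 0.1006 + 0.1868 + 0.3174 = 0.6492
G = 1 − 0.6492 = 0.3508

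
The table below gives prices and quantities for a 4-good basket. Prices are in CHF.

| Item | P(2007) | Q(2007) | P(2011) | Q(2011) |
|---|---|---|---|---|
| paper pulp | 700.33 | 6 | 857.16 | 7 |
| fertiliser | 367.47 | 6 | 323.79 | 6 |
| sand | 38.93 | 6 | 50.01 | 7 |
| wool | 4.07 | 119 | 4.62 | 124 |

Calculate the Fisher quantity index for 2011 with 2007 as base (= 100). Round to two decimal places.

111.19

Laspeyres component (base-period weights):
ΣP(2007)Q(2011) = 700.33×7 + 367.47×6 + 38.93×7 + 4.07×124 = 4902.31 + 2204.82 + 272.51 + 504.68 = 7884.32
ΣP(2007)Q(2007) = 700.33×6 + 367.47×6 + 38.93×6 + 4.07×119 = 4201.98 + 2204.82 + 233.58 + 484.33 = 7124.71
L = 7884.32 / 7124.71 × 100 = 110.6616
Paasche component (current-period weights):
ΣP(2011)Q(2011) = 857.16×7 + 323.79×6 + 50.01×7 + 4.62×124 = 6000.12 + 1942.74 + 350.07 + 572.88 = 8865.81
ΣP(2011)Q(2007) = 857.16×6 + 323.79×6 + 50.01×6 + 4.62×119 = 5142.96 + 1942.74 + 300.06 + 549.78 = 7935.54
P = 8865.81 / 7935.54 × 100 = 111.7228
Fisher = √(L × P) = √(110.6616 × 111.7228) = 111.1910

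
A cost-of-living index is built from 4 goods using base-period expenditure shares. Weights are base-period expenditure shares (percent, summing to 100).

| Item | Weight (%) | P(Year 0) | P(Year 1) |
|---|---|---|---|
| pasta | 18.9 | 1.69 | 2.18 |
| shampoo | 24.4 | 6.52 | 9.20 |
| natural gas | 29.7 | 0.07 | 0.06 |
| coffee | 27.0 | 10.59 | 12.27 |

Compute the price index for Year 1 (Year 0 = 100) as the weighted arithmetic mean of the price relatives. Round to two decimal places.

pasta: 18.9 × (2.18/1.69) = 18.9 × 1.289941 = 24.3799
shampoo: 24.4 × (9.20/6.52) = 24.4 × 1.411043 = 34.4294
natural gas: 29.7 × (0.06/0.07) = 29.7 × 0.857143 = 25.4571
coffee: 27.0 × (12.27/10.59) = 27.0 × 1.158640 = 31.2833
Index = Σ wᵢ·(p₁ᵢ/p₀ᵢ) = 24.3799 + 34.4294 + 25.4571 + 31.2833 = 115.5498

115.55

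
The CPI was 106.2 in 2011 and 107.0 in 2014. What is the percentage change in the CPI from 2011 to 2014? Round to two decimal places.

0.75%

Change = (107.0 − 106.2) / 106.2 × 100
       = 0.8 / 106.2 × 100 = 0.7533%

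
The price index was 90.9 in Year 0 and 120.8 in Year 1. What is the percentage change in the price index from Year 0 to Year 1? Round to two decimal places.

Change = (120.8 − 90.9) / 90.9 × 100
       = 29.9 / 90.9 × 100 = 32.8933%

32.89%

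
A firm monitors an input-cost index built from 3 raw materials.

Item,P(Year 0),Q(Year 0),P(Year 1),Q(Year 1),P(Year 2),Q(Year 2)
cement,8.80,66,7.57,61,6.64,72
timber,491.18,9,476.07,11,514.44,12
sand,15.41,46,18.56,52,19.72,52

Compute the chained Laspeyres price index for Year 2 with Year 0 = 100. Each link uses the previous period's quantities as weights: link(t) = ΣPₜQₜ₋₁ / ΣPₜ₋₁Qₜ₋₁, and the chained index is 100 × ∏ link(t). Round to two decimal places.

Link Year 0→Year 1:
ΣP(Year 1)Q(Year 0) = 7.57×66 + 476.07×9 + 18.56×46 = 499.62 + 4284.63 + 853.76 = 5638.01
ΣP(Year 0)Q(Year 0) = 8.80×66 + 491.18×9 + 15.41×46 = 580.8 + 4420.62 + 708.86 = 5710.28
link = 5638.01/5710.28 = 0.987344
Link Year 1→Year 2:
ΣP(Year 2)Q(Year 1) = 6.64×61 + 514.44×11 + 19.72×52 = 405.04 + 5658.84 + 1025.44 = 7089.32
ΣP(Year 1)Q(Year 1) = 7.57×61 + 476.07×11 + 18.56×52 = 461.77 + 5236.77 + 965.12 = 6663.66
link = 7089.32/6663.66 = 1.063878
Chained index = 100 × 0.987344 × 1.063878 = 105.0413

105.04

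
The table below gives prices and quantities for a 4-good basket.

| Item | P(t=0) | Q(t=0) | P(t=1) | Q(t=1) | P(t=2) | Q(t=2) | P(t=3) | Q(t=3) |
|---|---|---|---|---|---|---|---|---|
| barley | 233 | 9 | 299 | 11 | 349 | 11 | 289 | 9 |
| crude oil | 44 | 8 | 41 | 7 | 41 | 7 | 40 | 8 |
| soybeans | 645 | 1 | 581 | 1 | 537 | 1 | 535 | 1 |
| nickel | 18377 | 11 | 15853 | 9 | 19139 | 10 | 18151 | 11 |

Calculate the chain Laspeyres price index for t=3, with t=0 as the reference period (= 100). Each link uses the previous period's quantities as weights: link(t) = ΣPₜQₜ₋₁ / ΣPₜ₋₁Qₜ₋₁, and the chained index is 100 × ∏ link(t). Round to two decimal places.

Link t=0→t=1:
ΣP(t=1)Q(t=0) = 299×9 + 41×8 + 581×1 + 15853×11 = 2691 + 328 + 581 + 174383 = 177983
ΣP(t=0)Q(t=0) = 233×9 + 44×8 + 645×1 + 18377×11 = 2097 + 352 + 645 + 202147 = 205241
link = 177983/205241 = 0.867190
Link t=1→t=2:
ΣP(t=2)Q(t=1) = 349×11 + 41×7 + 537×1 + 19139×9 = 3839 + 287 + 537 + 172251 = 176914
ΣP(t=1)Q(t=1) = 299×11 + 41×7 + 581×1 + 15853×9 = 3289 + 287 + 581 + 142677 = 146834
link = 176914/146834 = 1.204857
Link t=2→t=3:
ΣP(t=3)Q(t=2) = 289×11 + 40×7 + 535×1 + 18151×10 = 3179 + 280 + 535 + 181510 = 185504
ΣP(t=2)Q(t=2) = 349×11 + 41×7 + 537×1 + 19139×10 = 3839 + 287 + 537 + 191390 = 196053
link = 185504/196053 = 0.946193
Chained index = 100 × 0.867190 × 1.204857 × 0.946193 = 98.8621

98.86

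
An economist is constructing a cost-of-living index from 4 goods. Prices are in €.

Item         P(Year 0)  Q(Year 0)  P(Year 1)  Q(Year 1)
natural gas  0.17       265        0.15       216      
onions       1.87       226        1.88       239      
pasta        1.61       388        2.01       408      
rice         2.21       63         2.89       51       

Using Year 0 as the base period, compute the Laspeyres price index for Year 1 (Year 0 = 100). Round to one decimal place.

115.8

Laspeyres price index uses base-period quantities as weights.
ΣP(Year 1)·Q(Year 0) = 0.15×265 + 1.88×226 + 2.01×388 + 2.89×63 = 39.75 + 424.88 + 779.88 + 182.07 = 1426.58
ΣP(Year 0)·Q(Year 0) = 0.17×265 + 1.87×226 + 1.61×388 + 2.21×63 = 45.05 + 422.62 + 624.68 + 139.23 = 1231.58
Index = 1426.58 / 1231.58 × 100 = 115.8333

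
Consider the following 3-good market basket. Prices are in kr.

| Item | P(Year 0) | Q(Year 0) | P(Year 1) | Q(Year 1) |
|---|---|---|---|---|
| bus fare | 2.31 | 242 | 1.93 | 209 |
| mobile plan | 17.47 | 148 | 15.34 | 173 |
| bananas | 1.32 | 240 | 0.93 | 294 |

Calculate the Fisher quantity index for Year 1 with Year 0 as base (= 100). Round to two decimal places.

Laspeyres component (base-period weights):
ΣP(Year 0)Q(Year 1) = 2.31×209 + 17.47×173 + 1.32×294 = 482.79 + 3022.31 + 388.08 = 3893.18
ΣP(Year 0)Q(Year 0) = 2.31×242 + 17.47×148 + 1.32×240 = 559.02 + 2585.56 + 316.8 = 3461.38
L = 3893.18 / 3461.38 × 100 = 112.4748
Paasche component (current-period weights):
ΣP(Year 1)Q(Year 1) = 1.93×209 + 15.34×173 + 0.93×294 = 403.37 + 2653.82 + 273.42 = 3330.61
ΣP(Year 1)Q(Year 0) = 1.93×242 + 15.34×148 + 0.93×240 = 467.06 + 2270.32 + 223.2 = 2960.58
P = 3330.61 / 2960.58 × 100 = 112.4986
Fisher = √(L × P) = √(112.4748 × 112.4986) = 112.4867

112.49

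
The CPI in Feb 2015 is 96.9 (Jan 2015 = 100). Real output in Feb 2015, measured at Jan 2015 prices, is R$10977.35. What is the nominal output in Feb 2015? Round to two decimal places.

Nominal = Real × (Index/100) = 10977.35 × (96.9/100)
        = 10977.35 × 0.969 = 10637.0522

10637.05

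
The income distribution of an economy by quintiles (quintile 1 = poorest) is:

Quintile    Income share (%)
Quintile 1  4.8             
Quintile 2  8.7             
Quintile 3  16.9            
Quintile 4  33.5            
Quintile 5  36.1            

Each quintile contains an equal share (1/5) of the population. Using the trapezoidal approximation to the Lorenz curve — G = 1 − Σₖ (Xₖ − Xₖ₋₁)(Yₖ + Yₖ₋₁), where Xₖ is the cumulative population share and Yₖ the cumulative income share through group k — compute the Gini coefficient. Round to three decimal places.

0.350

Cumulative income shares Yₖ: 0.0480, 0.1350, 0.3040, 0.6390, 1.0000
Σ (Xₖ−Xₖ₋₁)(Yₖ+Yₖ₋₁) = (1/5)(0.0480+0.0000) + (1/5)(0.1350+0.0480) + (1/5)(0.3040+0.1350) + (1/5)(0.6390+0.3040) + (1/5)(1.0000+0.6390)
  = 0.0096 + 0.0366 + 0.0878 + 0.1886 + 0.3278 = 0.6504
G = 1 − 0.6504 = 0.3496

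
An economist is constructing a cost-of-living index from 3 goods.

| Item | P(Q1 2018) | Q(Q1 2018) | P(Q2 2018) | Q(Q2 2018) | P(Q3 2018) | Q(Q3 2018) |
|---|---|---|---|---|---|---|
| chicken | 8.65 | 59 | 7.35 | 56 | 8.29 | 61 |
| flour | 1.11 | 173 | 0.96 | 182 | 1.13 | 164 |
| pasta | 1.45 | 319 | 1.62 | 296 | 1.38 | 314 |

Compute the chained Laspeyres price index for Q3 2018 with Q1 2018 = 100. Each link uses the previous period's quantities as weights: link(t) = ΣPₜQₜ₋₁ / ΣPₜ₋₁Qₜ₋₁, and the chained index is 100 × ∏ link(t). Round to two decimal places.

96.97

Link Q1 2018→Q2 2018:
ΣP(Q2 2018)Q(Q1 2018) = 7.35×59 + 0.96×173 + 1.62×319 = 433.65 + 166.08 + 516.78 = 1116.51
ΣP(Q1 2018)Q(Q1 2018) = 8.65×59 + 1.11×173 + 1.45×319 = 510.35 + 192.03 + 462.55 = 1164.93
link = 1116.51/1164.93 = 0.958435
Link Q2 2018→Q3 2018:
ΣP(Q3 2018)Q(Q2 2018) = 8.29×56 + 1.13×182 + 1.38×296 = 464.24 + 205.66 + 408.48 = 1078.38
ΣP(Q2 2018)Q(Q2 2018) = 7.35×56 + 0.96×182 + 1.62×296 = 411.6 + 174.72 + 479.52 = 1065.84
link = 1078.38/1065.84 = 1.011765
Chained index = 100 × 0.958435 × 1.011765 = 96.9712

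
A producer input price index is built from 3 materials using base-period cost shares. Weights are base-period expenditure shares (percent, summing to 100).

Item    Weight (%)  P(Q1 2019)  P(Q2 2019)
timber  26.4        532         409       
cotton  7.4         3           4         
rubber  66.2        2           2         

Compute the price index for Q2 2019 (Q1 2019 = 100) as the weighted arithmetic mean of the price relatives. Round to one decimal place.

timber: 26.4 × (409/532) = 26.4 × 0.768797 = 20.2962
cotton: 7.4 × (4/3) = 7.4 × 1.333333 = 9.8667
rubber: 66.2 × (2/2) = 66.2 × 1.000000 = 66.2000
Index = Σ wᵢ·(p₁ᵢ/p₀ᵢ) = 20.2962 + 9.8667 + 66.2000 = 96.3629

96.4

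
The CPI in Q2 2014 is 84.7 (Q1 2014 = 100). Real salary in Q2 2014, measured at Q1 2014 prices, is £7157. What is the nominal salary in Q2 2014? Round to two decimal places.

6061.98

Nominal = Real × (Index/100) = 7157 × (84.7/100)
        = 7157 × 0.847 = 6061.9790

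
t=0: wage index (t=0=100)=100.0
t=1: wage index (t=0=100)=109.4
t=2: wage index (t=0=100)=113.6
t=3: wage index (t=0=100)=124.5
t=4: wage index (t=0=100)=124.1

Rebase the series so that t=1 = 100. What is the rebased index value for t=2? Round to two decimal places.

Rebased(t=2) = 113.6 / 109.4 × 100 = 103.8391

103.84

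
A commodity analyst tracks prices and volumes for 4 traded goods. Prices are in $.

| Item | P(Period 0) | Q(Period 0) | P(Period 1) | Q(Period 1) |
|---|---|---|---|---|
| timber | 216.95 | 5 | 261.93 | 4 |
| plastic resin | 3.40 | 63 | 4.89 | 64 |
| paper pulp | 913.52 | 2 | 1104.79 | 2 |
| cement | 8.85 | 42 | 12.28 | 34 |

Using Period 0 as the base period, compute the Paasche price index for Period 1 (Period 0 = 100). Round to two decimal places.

Paasche price index uses current-period quantities as weights.
ΣP(Period 1)·Q(Period 1) = 261.93×4 + 4.89×64 + 1104.79×2 + 12.28×34 = 1047.72 + 312.96 + 2209.58 + 417.52 = 3987.78
ΣP(Period 0)·Q(Period 1) = 216.95×4 + 3.40×64 + 913.52×2 + 8.85×34 = 867.8 + 217.6 + 1827.04 + 300.9 = 3213.34
Index = 3987.78 / 3213.34 × 100 = 124.1008

124.10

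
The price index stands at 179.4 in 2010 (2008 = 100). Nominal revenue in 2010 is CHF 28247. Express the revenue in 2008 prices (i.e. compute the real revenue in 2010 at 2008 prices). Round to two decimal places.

Real = Nominal ÷ (Index/100) = 28247 ÷ (179.4/100)
     = 28247 ÷ 1.794 = 15745.2620

15745.26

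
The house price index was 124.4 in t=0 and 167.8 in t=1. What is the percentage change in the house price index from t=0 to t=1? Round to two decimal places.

Change = (167.8 − 124.4) / 124.4 × 100
       = 43.4 / 124.4 × 100 = 34.8875%

34.89%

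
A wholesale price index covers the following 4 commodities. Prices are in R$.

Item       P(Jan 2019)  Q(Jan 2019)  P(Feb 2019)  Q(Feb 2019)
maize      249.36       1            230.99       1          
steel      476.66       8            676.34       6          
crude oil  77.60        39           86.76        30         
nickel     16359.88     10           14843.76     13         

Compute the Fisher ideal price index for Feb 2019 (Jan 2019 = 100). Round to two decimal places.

91.94

Laspeyres component (base-period weights):
ΣP(Feb 2019)Q(Jan 2019) = 230.99×1 + 676.34×8 + 86.76×39 + 14843.76×10 = 230.99 + 5410.72 + 3383.64 + 148437.6 = 157462.95
ΣP(Jan 2019)Q(Jan 2019) = 249.36×1 + 476.66×8 + 77.60×39 + 16359.88×10 = 249.36 + 3813.28 + 3026.4 + 163598.8 = 170687.84
L = 157462.95 / 170687.84 × 100 = 92.2520
Paasche component (current-period weights):
ΣP(Feb 2019)Q(Feb 2019) = 230.99×1 + 676.34×6 + 86.76×30 + 14843.76×13 = 230.99 + 4058.04 + 2602.8 + 192968.88 = 199860.71
ΣP(Jan 2019)Q(Feb 2019) = 249.36×1 + 476.66×6 + 77.60×30 + 16359.88×13 = 249.36 + 2859.96 + 2328 + 212678.44 = 218115.76
P = 199860.71 / 218115.76 × 100 = 91.6306
Fisher = √(L × P) = √(92.2520 × 91.6306) = 91.9408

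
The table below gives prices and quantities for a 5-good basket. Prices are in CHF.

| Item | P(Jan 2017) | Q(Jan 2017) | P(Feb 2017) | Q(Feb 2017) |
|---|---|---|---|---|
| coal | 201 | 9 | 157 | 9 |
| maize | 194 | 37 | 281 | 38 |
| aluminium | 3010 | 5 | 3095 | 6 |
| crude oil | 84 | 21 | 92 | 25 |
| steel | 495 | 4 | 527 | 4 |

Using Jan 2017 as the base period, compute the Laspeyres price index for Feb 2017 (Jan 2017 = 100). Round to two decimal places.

Laspeyres price index uses base-period quantities as weights.
ΣP(Feb 2017)·Q(Jan 2017) = 157×9 + 281×37 + 3095×5 + 92×21 + 527×4 = 1413 + 10397 + 15475 + 1932 + 2108 = 31325
ΣP(Jan 2017)·Q(Jan 2017) = 201×9 + 194×37 + 3010×5 + 84×21 + 495×4 = 1809 + 7178 + 15050 + 1764 + 1980 = 27781
Index = 31325 / 27781 × 100 = 112.7569

112.76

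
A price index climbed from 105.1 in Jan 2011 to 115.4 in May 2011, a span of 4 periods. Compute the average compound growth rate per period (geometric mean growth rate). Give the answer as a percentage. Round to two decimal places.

2.36%

Growth factor = (115.4/105.1)^(1/4) = (1.098002)^(1/4) = 1.023648
Growth rate = 1.023648 − 1 = 0.023648 = 2.3648%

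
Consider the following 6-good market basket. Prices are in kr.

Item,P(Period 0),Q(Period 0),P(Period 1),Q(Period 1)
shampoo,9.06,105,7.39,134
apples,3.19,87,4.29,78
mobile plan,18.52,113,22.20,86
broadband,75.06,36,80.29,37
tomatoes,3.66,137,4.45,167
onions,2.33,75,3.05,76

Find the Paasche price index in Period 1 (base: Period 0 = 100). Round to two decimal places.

Paasche price index uses current-period quantities as weights.
ΣP(Period 1)·Q(Period 1) = 7.39×134 + 4.29×78 + 22.20×86 + 80.29×37 + 4.45×167 + 3.05×76 = 990.26 + 334.62 + 1909.2 + 2970.73 + 743.15 + 231.8 = 7179.76
ΣP(Period 0)·Q(Period 1) = 9.06×134 + 3.19×78 + 18.52×86 + 75.06×37 + 3.66×167 + 2.33×76 = 1214.04 + 248.82 + 1592.72 + 2777.22 + 611.22 + 177.08 = 6621.1
Index = 7179.76 / 6621.1 × 100 = 108.4376

108.44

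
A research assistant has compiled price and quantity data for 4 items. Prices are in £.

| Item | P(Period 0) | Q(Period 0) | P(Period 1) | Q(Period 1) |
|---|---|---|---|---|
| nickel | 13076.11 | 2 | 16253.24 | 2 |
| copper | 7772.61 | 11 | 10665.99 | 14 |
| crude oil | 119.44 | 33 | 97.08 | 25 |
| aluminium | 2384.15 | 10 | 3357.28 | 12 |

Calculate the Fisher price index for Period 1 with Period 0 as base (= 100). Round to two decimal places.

134.32

Laspeyres component (base-period weights):
ΣP(Period 1)Q(Period 0) = 16253.24×2 + 10665.99×11 + 97.08×33 + 3357.28×10 = 32506.48 + 117325.89 + 3203.64 + 33572.8 = 186608.81
ΣP(Period 0)Q(Period 0) = 13076.11×2 + 7772.61×11 + 119.44×33 + 2384.15×10 = 26152.22 + 85498.71 + 3941.52 + 23841.5 = 139433.95
L = 186608.81 / 139433.95 × 100 = 133.8331
Paasche component (current-period weights):
ΣP(Period 1)Q(Period 1) = 16253.24×2 + 10665.99×14 + 97.08×25 + 3357.28×12 = 32506.48 + 149323.86 + 2427 + 40287.36 = 224544.7
ΣP(Period 0)Q(Period 1) = 13076.11×2 + 7772.61×14 + 119.44×25 + 2384.15×12 = 26152.22 + 108816.54 + 2986 + 28609.8 = 166564.56
P = 224544.7 / 166564.56 × 100 = 134.8094
Fisher = √(L × P) = √(133.8331 × 134.8094) = 134.3204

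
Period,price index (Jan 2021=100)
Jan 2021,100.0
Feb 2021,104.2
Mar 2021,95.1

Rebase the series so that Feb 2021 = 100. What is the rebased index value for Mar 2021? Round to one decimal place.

91.3

Rebased(Mar 2021) = 95.1 / 104.2 × 100 = 91.2668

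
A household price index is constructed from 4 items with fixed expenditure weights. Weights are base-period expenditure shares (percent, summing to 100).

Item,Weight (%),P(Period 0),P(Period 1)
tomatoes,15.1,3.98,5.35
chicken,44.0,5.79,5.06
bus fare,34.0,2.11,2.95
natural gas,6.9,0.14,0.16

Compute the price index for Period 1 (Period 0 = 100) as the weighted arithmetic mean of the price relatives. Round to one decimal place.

114.2

tomatoes: 15.1 × (5.35/3.98) = 15.1 × 1.344221 = 20.2977
chicken: 44.0 × (5.06/5.79) = 44.0 × 0.873921 = 38.4525
bus fare: 34.0 × (2.95/2.11) = 34.0 × 1.398104 = 47.5355
natural gas: 6.9 × (0.16/0.14) = 6.9 × 1.142857 = 7.8857
Index = Σ wᵢ·(p₁ᵢ/p₀ᵢ) = 20.2977 + 38.4525 + 47.5355 + 7.8857 = 114.1715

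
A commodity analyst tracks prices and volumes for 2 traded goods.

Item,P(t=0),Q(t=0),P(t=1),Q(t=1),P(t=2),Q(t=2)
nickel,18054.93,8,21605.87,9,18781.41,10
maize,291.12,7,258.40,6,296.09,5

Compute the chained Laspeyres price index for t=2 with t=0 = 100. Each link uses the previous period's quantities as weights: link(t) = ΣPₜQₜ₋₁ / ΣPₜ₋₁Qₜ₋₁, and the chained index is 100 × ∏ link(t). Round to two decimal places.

Link t=0→t=1:
ΣP(t=1)Q(t=0) = 21605.87×8 + 258.40×7 = 172846.96 + 1808.8 = 174655.76
ΣP(t=0)Q(t=0) = 18054.93×8 + 291.12×7 = 144439.44 + 2037.84 = 146477.28
link = 174655.76/146477.28 = 1.192374
Link t=1→t=2:
ΣP(t=2)Q(t=1) = 18781.41×9 + 296.09×6 = 169032.69 + 1776.54 = 170809.23
ΣP(t=1)Q(t=1) = 21605.87×9 + 258.40×6 = 194452.83 + 1550.4 = 196003.23
link = 170809.23/196003.23 = 0.871461
Chained index = 100 × 1.192374 × 0.871461 = 103.9108

103.91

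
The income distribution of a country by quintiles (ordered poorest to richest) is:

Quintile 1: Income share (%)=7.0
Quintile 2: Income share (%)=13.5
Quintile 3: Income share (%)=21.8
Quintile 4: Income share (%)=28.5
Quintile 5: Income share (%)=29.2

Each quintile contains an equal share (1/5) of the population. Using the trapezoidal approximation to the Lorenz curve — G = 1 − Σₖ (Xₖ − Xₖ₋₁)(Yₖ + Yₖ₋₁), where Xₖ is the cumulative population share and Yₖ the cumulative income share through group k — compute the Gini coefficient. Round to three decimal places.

0.238

Cumulative income shares Yₖ: 0.0700, 0.2050, 0.4230, 0.7080, 1.0000
Σ (Xₖ−Xₖ₋₁)(Yₖ+Yₖ₋₁) = (1/5)(0.0700+0.0000) + (1/5)(0.2050+0.0700) + (1/5)(0.4230+0.2050) + (1/5)(0.7080+0.4230) + (1/5)(1.0000+0.7080)
  = 0.0140 + 0.0550 + 0.1256 + 0.2262 + 0.3416 = 0.7624
G = 1 − 0.7624 = 0.2376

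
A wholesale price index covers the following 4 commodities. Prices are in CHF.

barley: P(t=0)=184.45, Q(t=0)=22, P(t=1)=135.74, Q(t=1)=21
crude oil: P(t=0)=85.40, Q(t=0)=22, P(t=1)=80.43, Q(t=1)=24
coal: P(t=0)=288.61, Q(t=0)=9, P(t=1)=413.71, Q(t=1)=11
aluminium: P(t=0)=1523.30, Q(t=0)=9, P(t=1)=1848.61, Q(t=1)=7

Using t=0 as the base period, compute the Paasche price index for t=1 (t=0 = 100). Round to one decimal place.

112.7

Paasche price index uses current-period quantities as weights.
ΣP(t=1)·Q(t=1) = 135.74×21 + 80.43×24 + 413.71×11 + 1848.61×7 = 2850.54 + 1930.32 + 4550.81 + 12940.27 = 22271.94
ΣP(t=0)·Q(t=1) = 184.45×21 + 85.40×24 + 288.61×11 + 1523.30×7 = 3873.45 + 2049.6 + 3174.71 + 10663.1 = 19760.86
Index = 22271.94 / 19760.86 × 100 = 112.7073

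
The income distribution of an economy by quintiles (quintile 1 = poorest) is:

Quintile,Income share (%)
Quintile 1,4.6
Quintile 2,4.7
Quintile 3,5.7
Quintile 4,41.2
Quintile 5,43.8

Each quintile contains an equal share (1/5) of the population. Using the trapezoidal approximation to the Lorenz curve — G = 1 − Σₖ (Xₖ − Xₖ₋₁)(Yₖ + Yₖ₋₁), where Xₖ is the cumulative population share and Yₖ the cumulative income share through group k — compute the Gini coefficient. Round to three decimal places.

0.460

Cumulative income shares Yₖ: 0.0460, 0.0930, 0.1500, 0.5620, 1.0000
Σ (Xₖ−Xₖ₋₁)(Yₖ+Yₖ₋₁) = (1/5)(0.0460+0.0000) + (1/5)(0.0930+0.0460) + (1/5)(0.1500+0.0930) + (1/5)(0.5620+0.1500) + (1/5)(1.0000+0.5620)
  = 0.0092 + 0.0278 + 0.0486 + 0.1424 + 0.3124 = 0.5404
G = 1 − 0.5404 = 0.4596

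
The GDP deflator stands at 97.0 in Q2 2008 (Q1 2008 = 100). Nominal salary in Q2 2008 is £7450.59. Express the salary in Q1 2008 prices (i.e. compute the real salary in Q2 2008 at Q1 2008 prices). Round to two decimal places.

Real = Nominal ÷ (Index/100) = 7450.59 ÷ (97.0/100)
     = 7450.59 ÷ 0.970 = 7681.0206

7681.02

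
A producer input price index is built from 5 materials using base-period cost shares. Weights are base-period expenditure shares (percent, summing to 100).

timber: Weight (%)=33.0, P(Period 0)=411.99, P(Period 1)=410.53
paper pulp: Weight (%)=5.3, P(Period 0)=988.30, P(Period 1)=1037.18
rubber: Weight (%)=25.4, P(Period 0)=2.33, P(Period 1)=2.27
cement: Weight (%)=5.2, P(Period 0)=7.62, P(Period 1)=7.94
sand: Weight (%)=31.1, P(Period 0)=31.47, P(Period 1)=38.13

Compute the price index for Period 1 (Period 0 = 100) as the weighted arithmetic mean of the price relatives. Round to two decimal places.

106.29

timber: 33.0 × (410.53/411.99) = 33.0 × 0.996456 = 32.8831
paper pulp: 5.3 × (1037.18/988.30) = 5.3 × 1.049459 = 5.5621
rubber: 25.4 × (2.27/2.33) = 25.4 × 0.974249 = 24.7459
cement: 5.2 × (7.94/7.62) = 5.2 × 1.041995 = 5.4184
sand: 31.1 × (38.13/31.47) = 31.1 × 1.211630 = 37.6817
Index = Σ wᵢ·(p₁ᵢ/p₀ᵢ) = 32.8831 + 5.5621 + 24.7459 + 5.4184 + 37.6817 = 106.2912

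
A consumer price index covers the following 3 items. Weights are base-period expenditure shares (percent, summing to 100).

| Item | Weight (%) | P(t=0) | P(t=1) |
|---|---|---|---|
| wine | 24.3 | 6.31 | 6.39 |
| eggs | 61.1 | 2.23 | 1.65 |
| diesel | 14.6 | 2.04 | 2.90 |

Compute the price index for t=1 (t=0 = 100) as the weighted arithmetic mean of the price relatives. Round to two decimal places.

wine: 24.3 × (6.39/6.31) = 24.3 × 1.012678 = 24.6081
eggs: 61.1 × (1.65/2.23) = 61.1 × 0.739910 = 45.2085
diesel: 14.6 × (2.90/2.04) = 14.6 × 1.421569 = 20.7549
Index = Σ wᵢ·(p₁ᵢ/p₀ᵢ) = 24.6081 + 45.2085 + 20.7549 = 90.5715

90.57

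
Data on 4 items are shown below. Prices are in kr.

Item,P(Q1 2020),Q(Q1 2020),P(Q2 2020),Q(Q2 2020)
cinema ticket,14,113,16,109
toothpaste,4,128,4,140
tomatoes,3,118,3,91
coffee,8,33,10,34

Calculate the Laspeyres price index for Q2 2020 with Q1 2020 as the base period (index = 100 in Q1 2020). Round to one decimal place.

110.8

Laspeyres price index uses base-period quantities as weights.
ΣP(Q2 2020)·Q(Q1 2020) = 16×113 + 4×128 + 3×118 + 10×33 = 1808 + 512 + 354 + 330 = 3004
ΣP(Q1 2020)·Q(Q1 2020) = 14×113 + 4×128 + 3×118 + 8×33 = 1582 + 512 + 354 + 264 = 2712
Index = 3004 / 2712 × 100 = 110.7670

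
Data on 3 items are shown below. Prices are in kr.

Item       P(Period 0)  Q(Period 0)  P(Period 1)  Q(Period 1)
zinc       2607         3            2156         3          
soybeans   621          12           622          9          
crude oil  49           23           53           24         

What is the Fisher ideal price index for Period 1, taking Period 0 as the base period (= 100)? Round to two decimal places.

Laspeyres component (base-period weights):
ΣP(Period 1)Q(Period 0) = 2156×3 + 622×12 + 53×23 = 6468 + 7464 + 1219 = 15151
ΣP(Period 0)Q(Period 0) = 2607×3 + 621×12 + 49×23 = 7821 + 7452 + 1127 = 16400
L = 15151 / 16400 × 100 = 92.3841
Paasche component (current-period weights):
ΣP(Period 1)Q(Period 1) = 2156×3 + 622×9 + 53×24 = 6468 + 5598 + 1272 = 13338
ΣP(Period 0)Q(Period 1) = 2607×3 + 621×9 + 49×24 = 7821 + 5589 + 1176 = 14586
P = 13338 / 14586 × 100 = 91.4439
Fisher = √(L × P) = √(92.3841 × 91.4439) = 91.9128

91.91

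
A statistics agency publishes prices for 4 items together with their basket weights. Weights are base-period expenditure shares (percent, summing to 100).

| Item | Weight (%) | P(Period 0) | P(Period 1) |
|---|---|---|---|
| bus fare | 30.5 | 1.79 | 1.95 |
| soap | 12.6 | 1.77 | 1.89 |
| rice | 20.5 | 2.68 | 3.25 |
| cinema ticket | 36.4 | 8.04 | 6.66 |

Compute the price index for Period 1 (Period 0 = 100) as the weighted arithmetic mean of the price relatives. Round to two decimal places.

bus fare: 30.5 × (1.95/1.79) = 30.5 × 1.089385 = 33.2263
soap: 12.6 × (1.89/1.77) = 12.6 × 1.067797 = 13.4542
rice: 20.5 × (3.25/2.68) = 20.5 × 1.212687 = 24.8601
cinema ticket: 36.4 × (6.66/8.04) = 36.4 × 0.828358 = 30.1522
Index = Σ wᵢ·(p₁ᵢ/p₀ᵢ) = 33.2263 + 13.4542 + 24.8601 + 30.1522 = 101.6928

101.69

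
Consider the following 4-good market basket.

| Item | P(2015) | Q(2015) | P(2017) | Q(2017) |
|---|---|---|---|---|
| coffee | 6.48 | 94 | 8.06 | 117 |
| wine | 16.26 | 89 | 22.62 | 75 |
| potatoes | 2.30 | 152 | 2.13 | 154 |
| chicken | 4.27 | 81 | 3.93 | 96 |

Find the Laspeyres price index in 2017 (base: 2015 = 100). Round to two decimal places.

124.03

Laspeyres price index uses base-period quantities as weights.
ΣP(2017)·Q(2015) = 8.06×94 + 22.62×89 + 2.13×152 + 3.93×81 = 757.64 + 2013.18 + 323.76 + 318.33 = 3412.91
ΣP(2015)·Q(2015) = 6.48×94 + 16.26×89 + 2.30×152 + 4.27×81 = 609.12 + 1447.14 + 349.6 + 345.87 = 2751.73
Index = 3412.91 / 2751.73 × 100 = 124.0278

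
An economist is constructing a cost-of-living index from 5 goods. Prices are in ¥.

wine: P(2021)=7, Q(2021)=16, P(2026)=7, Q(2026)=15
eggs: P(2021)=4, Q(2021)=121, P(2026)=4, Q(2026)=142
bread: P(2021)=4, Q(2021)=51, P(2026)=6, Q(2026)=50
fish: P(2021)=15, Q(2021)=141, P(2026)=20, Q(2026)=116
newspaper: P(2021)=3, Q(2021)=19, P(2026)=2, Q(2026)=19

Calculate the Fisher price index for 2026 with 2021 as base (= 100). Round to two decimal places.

Laspeyres component (base-period weights):
ΣP(2026)Q(2021) = 7×16 + 4×121 + 6×51 + 20×141 + 2×19 = 112 + 484 + 306 + 2820 + 38 = 3760
ΣP(2021)Q(2021) = 7×16 + 4×121 + 4×51 + 15×141 + 3×19 = 112 + 484 + 204 + 2115 + 57 = 2972
L = 3760 / 2972 × 100 = 126.5141
Paasche component (current-period weights):
ΣP(2026)Q(2026) = 7×15 + 4×142 + 6×50 + 20×116 + 2×19 = 105 + 568 + 300 + 2320 + 38 = 3331
ΣP(2021)Q(2026) = 7×15 + 4×142 + 4×50 + 15×116 + 3×19 = 105 + 568 + 200 + 1740 + 57 = 2670
P = 3331 / 2670 × 100 = 124.7566
Fisher = √(L × P) = √(126.5141 × 124.7566) = 125.6323

125.63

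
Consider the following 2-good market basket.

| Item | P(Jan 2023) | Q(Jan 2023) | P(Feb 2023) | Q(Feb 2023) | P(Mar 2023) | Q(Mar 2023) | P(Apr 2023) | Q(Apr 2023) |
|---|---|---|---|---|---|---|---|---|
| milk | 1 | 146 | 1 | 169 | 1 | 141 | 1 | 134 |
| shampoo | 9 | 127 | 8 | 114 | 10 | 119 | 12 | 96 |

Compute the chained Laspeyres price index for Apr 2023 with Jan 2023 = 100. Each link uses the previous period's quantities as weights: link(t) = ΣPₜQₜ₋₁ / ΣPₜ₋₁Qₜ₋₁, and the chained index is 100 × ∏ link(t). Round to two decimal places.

128.68

Link Jan 2023→Feb 2023:
ΣP(Feb 2023)Q(Jan 2023) = 1×146 + 8×127 = 146 + 1016 = 1162
ΣP(Jan 2023)Q(Jan 2023) = 1×146 + 9×127 = 146 + 1143 = 1289
link = 1162/1289 = 0.901474
Link Feb 2023→Mar 2023:
ΣP(Mar 2023)Q(Feb 2023) = 1×169 + 10×114 = 169 + 1140 = 1309
ΣP(Feb 2023)Q(Feb 2023) = 1×169 + 8×114 = 169 + 912 = 1081
link = 1309/1081 = 1.210916
Link Mar 2023→Apr 2023:
ΣP(Apr 2023)Q(Mar 2023) = 1×141 + 12×119 = 141 + 1428 = 1569
ΣP(Mar 2023)Q(Mar 2023) = 1×141 + 10×119 = 141 + 1190 = 1331
link = 1569/1331 = 1.178813
Chained index = 100 × 0.901474 × 1.210916 × 1.178813 = 128.6803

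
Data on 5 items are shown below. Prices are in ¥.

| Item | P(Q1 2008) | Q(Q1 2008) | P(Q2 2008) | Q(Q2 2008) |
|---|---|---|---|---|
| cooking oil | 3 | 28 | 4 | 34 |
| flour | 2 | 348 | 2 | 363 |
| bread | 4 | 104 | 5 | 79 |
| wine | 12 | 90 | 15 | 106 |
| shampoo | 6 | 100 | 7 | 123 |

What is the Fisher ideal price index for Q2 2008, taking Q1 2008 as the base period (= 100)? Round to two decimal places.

117.51

Laspeyres component (base-period weights):
ΣP(Q2 2008)Q(Q1 2008) = 4×28 + 2×348 + 5×104 + 15×90 + 7×100 = 112 + 696 + 520 + 1350 + 700 = 3378
ΣP(Q1 2008)Q(Q1 2008) = 3×28 + 2×348 + 4×104 + 12×90 + 6×100 = 84 + 696 + 416 + 1080 + 600 = 2876
L = 3378 / 2876 × 100 = 117.4548
Paasche component (current-period weights):
ΣP(Q2 2008)Q(Q2 2008) = 4×34 + 2×363 + 5×79 + 15×106 + 7×123 = 136 + 726 + 395 + 1590 + 861 = 3708
ΣP(Q1 2008)Q(Q2 2008) = 3×34 + 2×363 + 4×79 + 12×106 + 6×123 = 102 + 726 + 316 + 1272 + 738 = 3154
P = 3708 / 3154 × 100 = 117.5650
Fisher = √(L × P) = √(117.4548 × 117.5650) = 117.5099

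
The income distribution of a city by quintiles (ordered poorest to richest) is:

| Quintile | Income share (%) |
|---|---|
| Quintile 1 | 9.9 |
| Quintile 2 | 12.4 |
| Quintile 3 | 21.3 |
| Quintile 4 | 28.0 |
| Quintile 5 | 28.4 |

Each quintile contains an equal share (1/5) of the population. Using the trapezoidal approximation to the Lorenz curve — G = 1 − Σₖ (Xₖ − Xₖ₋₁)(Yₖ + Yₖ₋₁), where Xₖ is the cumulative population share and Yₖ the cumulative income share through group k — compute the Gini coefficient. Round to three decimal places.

Cumulative income shares Yₖ: 0.0990, 0.2230, 0.4360, 0.7160, 1.0000
Σ (Xₖ−Xₖ₋₁)(Yₖ+Yₖ₋₁) = (1/5)(0.0990+0.0000) + (1/5)(0.2230+0.0990) + (1/5)(0.4360+0.2230) + (1/5)(0.7160+0.4360) + (1/5)(1.0000+0.7160)
  = 0.0198 + 0.0644 + 0.1318 + 0.2304 + 0.3432 = 0.7896
G = 1 − 0.7896 = 0.2104

0.210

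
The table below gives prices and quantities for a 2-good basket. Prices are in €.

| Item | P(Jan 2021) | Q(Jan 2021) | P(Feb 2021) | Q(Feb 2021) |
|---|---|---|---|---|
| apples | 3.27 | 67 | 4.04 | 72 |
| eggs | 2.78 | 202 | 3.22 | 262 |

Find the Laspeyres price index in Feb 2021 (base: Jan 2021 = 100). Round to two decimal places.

Laspeyres price index uses base-period quantities as weights.
ΣP(Feb 2021)·Q(Jan 2021) = 4.04×67 + 3.22×202 = 270.68 + 650.44 = 921.12
ΣP(Jan 2021)·Q(Jan 2021) = 3.27×67 + 2.78×202 = 219.09 + 561.56 = 780.65
Index = 921.12 / 780.65 × 100 = 117.9940

117.99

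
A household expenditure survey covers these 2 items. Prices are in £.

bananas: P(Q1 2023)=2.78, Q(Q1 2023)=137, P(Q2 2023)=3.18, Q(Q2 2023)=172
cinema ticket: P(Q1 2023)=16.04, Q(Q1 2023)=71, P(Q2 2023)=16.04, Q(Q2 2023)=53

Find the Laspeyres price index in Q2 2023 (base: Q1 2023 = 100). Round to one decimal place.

Laspeyres price index uses base-period quantities as weights.
ΣP(Q2 2023)·Q(Q1 2023) = 3.18×137 + 16.04×71 = 435.66 + 1138.84 = 1574.5
ΣP(Q1 2023)·Q(Q1 2023) = 2.78×137 + 16.04×71 = 380.86 + 1138.84 = 1519.7
Index = 1574.5 / 1519.7 × 100 = 103.6060

103.6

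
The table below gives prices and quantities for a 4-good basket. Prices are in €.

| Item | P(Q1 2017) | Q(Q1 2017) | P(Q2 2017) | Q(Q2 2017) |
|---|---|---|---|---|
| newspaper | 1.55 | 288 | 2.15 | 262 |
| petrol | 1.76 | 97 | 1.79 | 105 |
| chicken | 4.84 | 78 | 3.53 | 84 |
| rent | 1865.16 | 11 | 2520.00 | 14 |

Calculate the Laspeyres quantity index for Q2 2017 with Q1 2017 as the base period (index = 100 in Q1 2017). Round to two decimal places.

126.02

Laspeyres quantity index uses base-period prices as weights.
ΣP(Q1 2017)·Q(Q2 2017) = 1.55×262 + 1.76×105 + 4.84×84 + 1865.16×14 = 406.1 + 184.8 + 406.56 + 26112.24 = 27109.7
ΣP(Q1 2017)·Q(Q1 2017) = 1.55×288 + 1.76×97 + 4.84×78 + 1865.16×11 = 446.4 + 170.72 + 377.52 + 20516.76 = 21511.4
Index = 27109.7 / 21511.4 × 100 = 126.0248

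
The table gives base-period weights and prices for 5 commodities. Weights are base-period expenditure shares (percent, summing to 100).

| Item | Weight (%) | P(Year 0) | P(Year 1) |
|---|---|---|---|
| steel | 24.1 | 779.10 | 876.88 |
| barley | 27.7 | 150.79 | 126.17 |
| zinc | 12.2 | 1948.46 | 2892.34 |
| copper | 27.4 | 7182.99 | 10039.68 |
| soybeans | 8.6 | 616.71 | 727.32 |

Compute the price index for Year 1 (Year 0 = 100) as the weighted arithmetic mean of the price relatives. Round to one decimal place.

steel: 24.1 × (876.88/779.10) = 24.1 × 1.125504 = 27.1246
barley: 27.7 × (126.17/150.79) = 27.7 × 0.836727 = 23.1773
zinc: 12.2 × (2892.34/1948.46) = 12.2 × 1.484424 = 18.1100
copper: 27.4 × (10039.68/7182.99) = 27.4 × 1.397702 = 38.2970
soybeans: 8.6 × (727.32/616.71) = 8.6 × 1.179355 = 10.1425
Index = Σ wᵢ·(p₁ᵢ/p₀ᵢ) = 27.1246 + 23.1773 + 18.1100 + 38.2970 + 10.1425 = 116.8514

116.9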